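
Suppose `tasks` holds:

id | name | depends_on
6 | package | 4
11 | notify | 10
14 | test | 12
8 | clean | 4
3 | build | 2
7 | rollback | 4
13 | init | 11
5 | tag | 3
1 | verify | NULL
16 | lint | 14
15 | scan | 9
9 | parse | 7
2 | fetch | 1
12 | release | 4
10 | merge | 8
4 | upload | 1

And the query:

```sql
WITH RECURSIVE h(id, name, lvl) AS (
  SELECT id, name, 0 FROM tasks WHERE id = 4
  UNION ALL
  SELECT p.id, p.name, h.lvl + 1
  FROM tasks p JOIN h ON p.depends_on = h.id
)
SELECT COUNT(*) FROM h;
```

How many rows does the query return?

12

Base: id=4 (upload) at lvl 0.
Iteration 1: rows with depends_on in {4} -> package (id 6, lvl 1), rollback (id 7, lvl 1), clean (id 8, lvl 1), release (id 12, lvl 1).
Iteration 2: rows with depends_on in {6,7,8,12} -> parse (id 9, lvl 2), merge (id 10, lvl 2), test (id 14, lvl 2).
Iteration 3: rows with depends_on in {9,10,14} -> notify (id 11, lvl 3), scan (id 15, lvl 3), lint (id 16, lvl 3).
Iteration 4: rows with depends_on in {11,15,16} -> init (id 13, lvl 4).
Iteration 5: no rows with depends_on in {13}; recursion stops.
Total rows emitted: 12.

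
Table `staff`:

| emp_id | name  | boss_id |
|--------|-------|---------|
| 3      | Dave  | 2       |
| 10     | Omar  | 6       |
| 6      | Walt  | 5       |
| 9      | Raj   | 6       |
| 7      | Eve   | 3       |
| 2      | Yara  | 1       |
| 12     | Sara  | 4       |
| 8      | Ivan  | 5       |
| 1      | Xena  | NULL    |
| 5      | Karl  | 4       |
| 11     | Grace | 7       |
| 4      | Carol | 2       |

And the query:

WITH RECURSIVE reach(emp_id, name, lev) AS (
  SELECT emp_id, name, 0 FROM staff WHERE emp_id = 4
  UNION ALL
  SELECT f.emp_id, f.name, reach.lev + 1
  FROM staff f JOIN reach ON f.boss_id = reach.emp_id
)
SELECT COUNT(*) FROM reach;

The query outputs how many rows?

7

Base: emp_id=4 (Carol) at lev 0.
Iteration 1: rows with boss_id in {4} -> Karl (id 5, lev 1), Sara (id 12, lev 1).
Iteration 2: rows with boss_id in {5,12} -> Walt (id 6, lev 2), Ivan (id 8, lev 2).
Iteration 3: rows with boss_id in {6,8} -> Raj (id 9, lev 3), Omar (id 10, lev 3).
Iteration 4: no rows with boss_id in {9,10}; recursion stops.
Total rows emitted: 7.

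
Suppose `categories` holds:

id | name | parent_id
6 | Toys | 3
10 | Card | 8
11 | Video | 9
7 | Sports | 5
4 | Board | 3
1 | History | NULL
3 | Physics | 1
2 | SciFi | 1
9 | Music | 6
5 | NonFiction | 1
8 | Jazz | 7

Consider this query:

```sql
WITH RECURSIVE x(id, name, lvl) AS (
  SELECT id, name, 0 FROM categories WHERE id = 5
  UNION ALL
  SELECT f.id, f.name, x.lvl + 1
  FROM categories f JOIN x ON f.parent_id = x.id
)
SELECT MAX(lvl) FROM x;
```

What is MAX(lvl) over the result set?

Base: id=5 (NonFiction) at lvl 0.
Iteration 1: rows with parent_id in {5} -> Sports (id 7, lvl 1).
Iteration 2: rows with parent_id in {7} -> Jazz (id 8, lvl 2).
Iteration 3: rows with parent_id in {8} -> Card (id 10, lvl 3).
Iteration 4: no rows with parent_id in {10}; recursion stops.
lvl values: 0, 1, 2, 3; the maximum is 3.

3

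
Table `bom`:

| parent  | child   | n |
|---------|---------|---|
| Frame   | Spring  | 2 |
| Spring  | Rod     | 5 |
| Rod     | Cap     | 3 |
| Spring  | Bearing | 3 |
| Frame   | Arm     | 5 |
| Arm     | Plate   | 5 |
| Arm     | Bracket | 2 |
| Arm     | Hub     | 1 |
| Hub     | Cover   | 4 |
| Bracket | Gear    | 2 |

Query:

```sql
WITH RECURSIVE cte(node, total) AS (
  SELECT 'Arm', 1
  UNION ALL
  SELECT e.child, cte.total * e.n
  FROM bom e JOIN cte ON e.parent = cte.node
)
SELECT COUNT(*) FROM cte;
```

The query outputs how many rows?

6

Base: (Arm, total=1).
Iteration 1: components of {Arm} -> Bracket = 1*2 = 2, Hub = 1*1 = 1, Plate = 1*5 = 5.
Iteration 2: components of {Bracket,Hub,Plate} -> Cover = 1*4 = 4, Gear = 2*2 = 4.
Iteration 3: no further components; recursion stops.
Total rows emitted: 6.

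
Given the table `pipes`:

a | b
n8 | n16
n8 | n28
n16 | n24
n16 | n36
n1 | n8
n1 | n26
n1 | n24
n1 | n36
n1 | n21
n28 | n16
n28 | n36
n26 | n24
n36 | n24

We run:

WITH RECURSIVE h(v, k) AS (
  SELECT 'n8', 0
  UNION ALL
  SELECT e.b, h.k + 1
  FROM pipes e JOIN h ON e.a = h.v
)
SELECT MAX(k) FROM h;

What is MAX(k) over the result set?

4

Base: (n8, k=0).
Iteration 1: edges from {n8} -> (n16, k=1), (n28, k=1).
Iteration 2: edges from {n16,n28} -> (n16, k=2), (n24, k=2), (n36, k=2) x2. [UNION ALL keeps all 4 new rows, including repeats]
Iteration 3: edges from {n16,n24,n36} -> (n24, k=3) x3, (n36, k=3). [UNION ALL keeps all 4 new rows, including repeats]
Iteration 4: edges from {n24,n36} -> (n24, k=4).
Iteration 5: no outgoing edges from {n24}; recursion stops.
k values: 0, 1, 1, 2, 2, 2, 2, 3, 3, 3, 3, 4; the maximum is 4.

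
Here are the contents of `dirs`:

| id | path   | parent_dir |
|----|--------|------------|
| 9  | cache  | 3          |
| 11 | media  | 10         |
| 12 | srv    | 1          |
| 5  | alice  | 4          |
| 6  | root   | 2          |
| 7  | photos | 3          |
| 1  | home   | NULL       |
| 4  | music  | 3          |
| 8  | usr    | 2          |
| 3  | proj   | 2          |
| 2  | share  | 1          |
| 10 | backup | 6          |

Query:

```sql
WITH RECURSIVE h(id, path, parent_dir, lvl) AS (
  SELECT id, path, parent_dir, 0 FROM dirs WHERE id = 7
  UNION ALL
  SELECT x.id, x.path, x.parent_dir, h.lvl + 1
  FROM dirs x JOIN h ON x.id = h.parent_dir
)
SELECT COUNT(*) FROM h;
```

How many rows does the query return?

4

Base: id=7 (photos), parent_dir=3, lvl 0.
Iteration 1: join on id=3 -> proj (id 3, parent_dir=2, lvl 1).
Iteration 2: join on id=2 -> share (id 2, parent_dir=1, lvl 2).
Iteration 3: join on id=1 -> home (id 1, parent_dir=NULL, lvl 3).
Iteration 4: parent_dir is NULL; no match; recursion stops.
Total rows emitted: 4.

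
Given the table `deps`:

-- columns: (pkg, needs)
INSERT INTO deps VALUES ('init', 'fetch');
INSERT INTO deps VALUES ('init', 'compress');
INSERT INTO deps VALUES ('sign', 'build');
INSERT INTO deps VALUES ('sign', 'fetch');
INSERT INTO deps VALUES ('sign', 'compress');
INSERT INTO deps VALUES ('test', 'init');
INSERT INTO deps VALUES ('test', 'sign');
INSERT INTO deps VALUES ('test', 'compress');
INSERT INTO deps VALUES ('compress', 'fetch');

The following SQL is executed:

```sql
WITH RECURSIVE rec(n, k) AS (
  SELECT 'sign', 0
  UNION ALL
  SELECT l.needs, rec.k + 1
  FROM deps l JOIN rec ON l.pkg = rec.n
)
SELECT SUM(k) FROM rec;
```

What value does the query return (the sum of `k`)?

Base: (sign, k=0).
Iteration 1: edges from {sign} -> (build, k=1), (compress, k=1), (fetch, k=1).
Iteration 2: edges from {build,compress,fetch} -> (fetch, k=2).
Iteration 3: no outgoing edges from {fetch}; recursion stops.
SUM(k) = 0 + 1 + 1 + 1 + 2 = 5.

5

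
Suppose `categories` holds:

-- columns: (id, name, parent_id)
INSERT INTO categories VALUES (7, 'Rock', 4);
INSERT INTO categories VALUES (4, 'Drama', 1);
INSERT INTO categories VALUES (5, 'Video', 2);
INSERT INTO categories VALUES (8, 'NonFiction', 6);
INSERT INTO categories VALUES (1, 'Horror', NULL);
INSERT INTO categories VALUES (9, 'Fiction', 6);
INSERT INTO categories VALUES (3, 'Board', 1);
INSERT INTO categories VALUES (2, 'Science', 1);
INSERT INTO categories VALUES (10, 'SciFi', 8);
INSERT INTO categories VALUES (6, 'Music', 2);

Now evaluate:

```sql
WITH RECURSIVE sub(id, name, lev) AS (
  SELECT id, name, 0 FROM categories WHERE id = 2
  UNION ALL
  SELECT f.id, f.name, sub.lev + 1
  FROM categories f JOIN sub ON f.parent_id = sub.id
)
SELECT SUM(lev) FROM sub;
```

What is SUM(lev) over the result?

9

Base: id=2 (Science) at lev 0.
Iteration 1: rows with parent_id in {2} -> Video (id 5, lev 1), Music (id 6, lev 1).
Iteration 2: rows with parent_id in {5,6} -> NonFiction (id 8, lev 2), Fiction (id 9, lev 2).
Iteration 3: rows with parent_id in {8,9} -> SciFi (id 10, lev 3).
Iteration 4: no rows with parent_id in {10}; recursion stops.
SUM(lev) = 0 + 1 + 1 + 2 + 2 + 3 = 9.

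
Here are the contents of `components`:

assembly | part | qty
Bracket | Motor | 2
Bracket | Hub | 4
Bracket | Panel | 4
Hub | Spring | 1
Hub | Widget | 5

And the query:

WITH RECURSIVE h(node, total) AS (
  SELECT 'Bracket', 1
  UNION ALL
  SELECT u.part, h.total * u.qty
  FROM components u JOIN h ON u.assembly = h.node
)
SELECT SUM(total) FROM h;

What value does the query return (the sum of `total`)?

Base: (Bracket, total=1).
Iteration 1: components of {Bracket} -> Hub = 1*4 = 4, Motor = 1*2 = 2, Panel = 1*4 = 4.
Iteration 2: components of {Hub,Motor,Panel} -> Spring = 4*1 = 4, Widget = 4*5 = 20.
Iteration 3: no further components; recursion stops.
SUM(total) = 1 + 4 + 4 + 2 + 20 + 4 = 35.

35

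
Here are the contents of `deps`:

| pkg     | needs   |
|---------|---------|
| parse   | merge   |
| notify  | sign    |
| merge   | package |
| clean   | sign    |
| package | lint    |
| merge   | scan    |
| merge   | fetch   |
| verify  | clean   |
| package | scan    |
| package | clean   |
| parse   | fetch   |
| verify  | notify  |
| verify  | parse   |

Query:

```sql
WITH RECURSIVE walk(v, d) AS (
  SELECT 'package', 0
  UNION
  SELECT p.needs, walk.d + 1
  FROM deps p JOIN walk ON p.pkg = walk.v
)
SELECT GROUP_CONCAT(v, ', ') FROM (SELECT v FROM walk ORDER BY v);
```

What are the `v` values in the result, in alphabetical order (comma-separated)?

clean, lint, package, scan, sign

Base: (package, d=0).
Iteration 1: edges from {package} -> (clean, d=1), (lint, d=1), (scan, d=1).
Iteration 2: edges from {clean,lint,scan} -> (sign, d=2).
Iteration 3: no outgoing edges from {sign}; recursion stops.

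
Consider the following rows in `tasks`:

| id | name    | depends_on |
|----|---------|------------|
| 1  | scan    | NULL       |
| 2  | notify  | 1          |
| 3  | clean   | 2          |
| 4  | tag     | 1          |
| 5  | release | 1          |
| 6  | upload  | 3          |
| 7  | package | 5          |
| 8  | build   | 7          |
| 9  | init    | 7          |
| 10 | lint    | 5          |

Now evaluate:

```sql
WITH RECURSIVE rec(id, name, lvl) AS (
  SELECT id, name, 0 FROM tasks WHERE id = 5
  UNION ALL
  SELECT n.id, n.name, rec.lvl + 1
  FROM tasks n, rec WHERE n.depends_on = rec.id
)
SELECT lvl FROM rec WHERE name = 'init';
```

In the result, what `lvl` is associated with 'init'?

2

Base: id=5 (release) at lvl 0.
Iteration 1: rows with depends_on in {5} -> package (id 7, lvl 1), lint (id 10, lvl 1).
Iteration 2: rows with depends_on in {7,10} -> build (id 8, lvl 2), init (id 9, lvl 2).
Iteration 3: no rows with depends_on in {8,9}; recursion stops.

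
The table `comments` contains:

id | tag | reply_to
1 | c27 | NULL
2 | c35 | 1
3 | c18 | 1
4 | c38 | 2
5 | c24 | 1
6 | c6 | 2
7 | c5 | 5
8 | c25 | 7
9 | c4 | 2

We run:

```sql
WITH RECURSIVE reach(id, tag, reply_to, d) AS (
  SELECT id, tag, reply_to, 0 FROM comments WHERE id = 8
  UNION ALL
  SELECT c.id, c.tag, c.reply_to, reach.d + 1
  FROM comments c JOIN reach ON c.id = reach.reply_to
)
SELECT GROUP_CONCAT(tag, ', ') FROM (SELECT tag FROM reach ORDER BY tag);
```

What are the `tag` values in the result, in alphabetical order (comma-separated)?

Base: id=8 (c25), reply_to=7, d 0.
Iteration 1: join on id=7 -> c5 (id 7, reply_to=5, d 1).
Iteration 2: join on id=5 -> c24 (id 5, reply_to=1, d 2).
Iteration 3: join on id=1 -> c27 (id 1, reply_to=NULL, d 3).
Iteration 4: reply_to is NULL; no match; recursion stops.

c24, c25, c27, c5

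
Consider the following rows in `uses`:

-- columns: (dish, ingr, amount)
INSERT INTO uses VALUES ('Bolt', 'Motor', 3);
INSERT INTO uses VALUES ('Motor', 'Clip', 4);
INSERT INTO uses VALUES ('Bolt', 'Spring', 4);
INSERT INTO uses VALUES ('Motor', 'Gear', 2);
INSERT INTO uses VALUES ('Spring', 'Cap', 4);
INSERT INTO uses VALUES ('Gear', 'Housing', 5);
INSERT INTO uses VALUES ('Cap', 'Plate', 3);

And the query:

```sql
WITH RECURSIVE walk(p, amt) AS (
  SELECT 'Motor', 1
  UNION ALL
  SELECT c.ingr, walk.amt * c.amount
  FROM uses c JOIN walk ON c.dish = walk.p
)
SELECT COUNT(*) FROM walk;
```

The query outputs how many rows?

Base: (Motor, amt=1).
Iteration 1: components of {Motor} -> Clip = 1*4 = 4, Gear = 1*2 = 2.
Iteration 2: components of {Clip,Gear} -> Housing = 2*5 = 10.
Iteration 3: no further components; recursion stops.
Total rows emitted: 4.

4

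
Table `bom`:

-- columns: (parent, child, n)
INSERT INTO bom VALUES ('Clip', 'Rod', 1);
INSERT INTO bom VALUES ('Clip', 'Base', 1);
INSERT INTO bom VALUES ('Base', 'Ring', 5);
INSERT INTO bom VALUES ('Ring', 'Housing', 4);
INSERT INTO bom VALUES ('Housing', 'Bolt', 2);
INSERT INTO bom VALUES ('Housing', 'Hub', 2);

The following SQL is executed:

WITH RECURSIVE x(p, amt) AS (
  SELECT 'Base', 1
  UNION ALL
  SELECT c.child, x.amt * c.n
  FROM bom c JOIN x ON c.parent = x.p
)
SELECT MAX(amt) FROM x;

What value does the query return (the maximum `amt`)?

Base: (Base, amt=1).
Iteration 1: components of {Base} -> Ring = 1*5 = 5.
Iteration 2: components of {Ring} -> Housing = 5*4 = 20.
Iteration 3: components of {Housing} -> Bolt = 20*2 = 40, Hub = 20*2 = 40.
Iteration 4: no further components; recursion stops.
amt values: 1, 5, 20, 40, 40; the maximum is 40.

40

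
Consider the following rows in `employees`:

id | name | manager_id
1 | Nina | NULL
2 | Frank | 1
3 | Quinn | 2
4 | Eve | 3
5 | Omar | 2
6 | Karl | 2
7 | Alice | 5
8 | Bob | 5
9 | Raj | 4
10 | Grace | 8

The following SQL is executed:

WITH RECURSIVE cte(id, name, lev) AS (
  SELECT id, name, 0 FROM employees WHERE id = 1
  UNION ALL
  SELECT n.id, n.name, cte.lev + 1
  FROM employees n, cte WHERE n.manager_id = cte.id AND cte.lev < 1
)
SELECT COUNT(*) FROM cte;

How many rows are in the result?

Base: id=1 (Nina) at lev 0.
Iteration 1: rows with manager_id in {1} -> Frank (id 2, lev 1).
Iteration 2: lev < 1 fails for all current rows; recursion stops.
Total rows emitted: 2.

2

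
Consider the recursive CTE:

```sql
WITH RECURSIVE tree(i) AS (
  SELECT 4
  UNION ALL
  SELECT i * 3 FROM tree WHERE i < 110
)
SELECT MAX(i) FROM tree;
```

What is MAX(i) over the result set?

Base: i=4.
Iteration 1: 4 < 110 holds -> i = 4 * 3 = 12.
Iteration 2: 12 < 110 holds -> i = 12 * 3 = 36.
Iteration 3: 36 < 110 holds -> i = 36 * 3 = 108.
Iteration 4: 108 < 110 holds -> i = 108 * 3 = 324.
Iteration 5: 324 < 110 fails; recursion stops.
i values: 4, 12, 36, 108, 324; the maximum is 324.

324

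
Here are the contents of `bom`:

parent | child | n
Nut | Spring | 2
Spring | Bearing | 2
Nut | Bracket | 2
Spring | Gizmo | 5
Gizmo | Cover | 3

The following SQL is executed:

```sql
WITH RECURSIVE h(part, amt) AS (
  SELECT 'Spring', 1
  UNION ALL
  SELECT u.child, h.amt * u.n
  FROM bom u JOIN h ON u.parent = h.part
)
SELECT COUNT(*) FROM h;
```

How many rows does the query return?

4

Base: (Spring, amt=1).
Iteration 1: components of {Spring} -> Bearing = 1*2 = 2, Gizmo = 1*5 = 5.
Iteration 2: components of {Bearing,Gizmo} -> Cover = 5*3 = 15.
Iteration 3: no further components; recursion stops.
Total rows emitted: 4.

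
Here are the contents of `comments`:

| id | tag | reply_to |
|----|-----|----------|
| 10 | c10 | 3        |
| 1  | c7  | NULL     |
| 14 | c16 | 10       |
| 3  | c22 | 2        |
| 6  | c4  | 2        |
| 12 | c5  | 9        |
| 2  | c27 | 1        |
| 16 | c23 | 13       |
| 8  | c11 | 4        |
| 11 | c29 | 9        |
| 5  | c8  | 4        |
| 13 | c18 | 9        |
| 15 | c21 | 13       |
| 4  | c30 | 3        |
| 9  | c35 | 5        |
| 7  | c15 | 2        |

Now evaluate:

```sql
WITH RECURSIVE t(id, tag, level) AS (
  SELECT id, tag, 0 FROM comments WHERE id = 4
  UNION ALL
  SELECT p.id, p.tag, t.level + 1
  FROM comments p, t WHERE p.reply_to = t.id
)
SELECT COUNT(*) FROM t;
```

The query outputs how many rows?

Base: id=4 (c30) at level 0.
Iteration 1: rows with reply_to in {4} -> c8 (id 5, level 1), c11 (id 8, level 1).
Iteration 2: rows with reply_to in {5,8} -> c35 (id 9, level 2).
Iteration 3: rows with reply_to in {9} -> c29 (id 11, level 3), c5 (id 12, level 3), c18 (id 13, level 3).
Iteration 4: rows with reply_to in {11,12,13} -> c21 (id 15, level 4), c23 (id 16, level 4).
Iteration 5: no rows with reply_to in {15,16}; recursion stops.
Total rows emitted: 9.

9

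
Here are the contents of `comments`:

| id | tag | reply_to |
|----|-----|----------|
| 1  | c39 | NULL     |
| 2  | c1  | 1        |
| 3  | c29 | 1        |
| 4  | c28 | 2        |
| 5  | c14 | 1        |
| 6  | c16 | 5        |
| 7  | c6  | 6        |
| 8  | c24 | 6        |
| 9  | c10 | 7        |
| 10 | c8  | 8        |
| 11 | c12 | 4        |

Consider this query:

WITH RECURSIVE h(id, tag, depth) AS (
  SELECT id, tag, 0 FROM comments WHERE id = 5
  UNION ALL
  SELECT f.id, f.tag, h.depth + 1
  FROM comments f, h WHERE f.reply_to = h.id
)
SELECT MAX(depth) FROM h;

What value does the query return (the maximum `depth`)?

Base: id=5 (c14) at depth 0.
Iteration 1: rows with reply_to in {5} -> c16 (id 6, depth 1).
Iteration 2: rows with reply_to in {6} -> c6 (id 7, depth 2), c24 (id 8, depth 2).
Iteration 3: rows with reply_to in {7,8} -> c10 (id 9, depth 3), c8 (id 10, depth 3).
Iteration 4: no rows with reply_to in {9,10}; recursion stops.
depth values: 0, 1, 2, 2, 3, 3; the maximum is 3.

3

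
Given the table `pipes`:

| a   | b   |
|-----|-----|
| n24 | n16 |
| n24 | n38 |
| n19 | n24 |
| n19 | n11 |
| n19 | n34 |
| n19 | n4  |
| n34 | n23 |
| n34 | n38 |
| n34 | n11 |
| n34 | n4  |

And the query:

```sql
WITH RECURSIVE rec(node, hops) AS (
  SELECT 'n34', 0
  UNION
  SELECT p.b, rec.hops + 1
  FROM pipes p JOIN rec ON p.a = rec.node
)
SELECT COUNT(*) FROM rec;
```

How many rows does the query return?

Base: (n34, hops=0).
Iteration 1: edges from {n34} -> (n11, hops=1), (n23, hops=1), (n38, hops=1), (n4, hops=1).
Iteration 2: no outgoing edges from {n11,n23,n38,n4}; recursion stops.
Total rows emitted: 5.

5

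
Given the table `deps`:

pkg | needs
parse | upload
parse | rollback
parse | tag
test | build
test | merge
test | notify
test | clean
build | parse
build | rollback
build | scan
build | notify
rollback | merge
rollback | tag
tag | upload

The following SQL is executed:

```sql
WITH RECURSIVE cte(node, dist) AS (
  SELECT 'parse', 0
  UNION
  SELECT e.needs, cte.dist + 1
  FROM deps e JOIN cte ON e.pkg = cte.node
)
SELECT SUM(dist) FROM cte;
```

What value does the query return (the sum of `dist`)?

12

Base: (parse, dist=0).
Iteration 1: edges from {parse} -> (rollback, dist=1), (tag, dist=1), (upload, dist=1).
Iteration 2: edges from {rollback,tag,upload} -> (merge, dist=2), (tag, dist=2), (upload, dist=2).
Iteration 3: edges from {merge,tag,upload} -> (upload, dist=3).
Iteration 4: no outgoing edges from {upload}; recursion stops.
SUM(dist) = 0 + 1 + 1 + 1 + 2 + 2 + 2 + 3 = 12.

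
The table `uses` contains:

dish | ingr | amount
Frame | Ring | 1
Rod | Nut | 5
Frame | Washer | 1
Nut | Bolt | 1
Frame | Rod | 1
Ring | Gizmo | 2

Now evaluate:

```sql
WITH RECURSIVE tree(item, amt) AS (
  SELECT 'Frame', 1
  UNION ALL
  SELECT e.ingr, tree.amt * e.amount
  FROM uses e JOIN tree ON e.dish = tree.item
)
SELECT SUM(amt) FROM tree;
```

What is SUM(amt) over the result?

16

Base: (Frame, amt=1).
Iteration 1: components of {Frame} -> Ring = 1*1 = 1, Rod = 1*1 = 1, Washer = 1*1 = 1.
Iteration 2: components of {Ring,Rod,Washer} -> Gizmo = 1*2 = 2, Nut = 1*5 = 5.
Iteration 3: components of {Gizmo,Nut} -> Bolt = 5*1 = 5.
Iteration 4: no further components; recursion stops.
SUM(amt) = 1 + 1 + 1 + 1 + 2 + 5 + 5 = 16.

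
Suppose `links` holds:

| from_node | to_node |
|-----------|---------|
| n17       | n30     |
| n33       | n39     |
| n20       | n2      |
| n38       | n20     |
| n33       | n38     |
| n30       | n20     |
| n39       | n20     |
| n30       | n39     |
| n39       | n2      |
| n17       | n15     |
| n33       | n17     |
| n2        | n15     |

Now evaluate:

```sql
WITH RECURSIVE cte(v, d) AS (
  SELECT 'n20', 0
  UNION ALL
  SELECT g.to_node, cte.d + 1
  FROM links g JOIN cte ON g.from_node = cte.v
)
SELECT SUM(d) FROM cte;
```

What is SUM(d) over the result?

3

Base: (n20, d=0).
Iteration 1: edges from {n20} -> (n2, d=1).
Iteration 2: edges from {n2} -> (n15, d=2).
Iteration 3: no outgoing edges from {n15}; recursion stops.
SUM(d) = 0 + 1 + 2 = 3.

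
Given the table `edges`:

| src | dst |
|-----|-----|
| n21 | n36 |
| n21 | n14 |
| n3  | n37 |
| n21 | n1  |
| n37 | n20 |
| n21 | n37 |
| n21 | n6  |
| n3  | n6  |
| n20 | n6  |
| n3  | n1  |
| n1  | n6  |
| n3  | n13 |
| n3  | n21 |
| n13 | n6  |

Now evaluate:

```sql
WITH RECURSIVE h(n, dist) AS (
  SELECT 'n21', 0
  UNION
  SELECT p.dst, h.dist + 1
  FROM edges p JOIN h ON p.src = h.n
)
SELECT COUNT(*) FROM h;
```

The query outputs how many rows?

Base: (n21, dist=0).
Iteration 1: edges from {n21} -> (n1, dist=1), (n14, dist=1), (n36, dist=1), (n37, dist=1), (n6, dist=1).
Iteration 2: edges from {n1,n14,n36,n37,n6} -> (n20, dist=2), (n6, dist=2).
Iteration 3: edges from {n20,n6} -> (n6, dist=3).
Iteration 4: no outgoing edges from {n6}; recursion stops.
Total rows emitted: 9.

9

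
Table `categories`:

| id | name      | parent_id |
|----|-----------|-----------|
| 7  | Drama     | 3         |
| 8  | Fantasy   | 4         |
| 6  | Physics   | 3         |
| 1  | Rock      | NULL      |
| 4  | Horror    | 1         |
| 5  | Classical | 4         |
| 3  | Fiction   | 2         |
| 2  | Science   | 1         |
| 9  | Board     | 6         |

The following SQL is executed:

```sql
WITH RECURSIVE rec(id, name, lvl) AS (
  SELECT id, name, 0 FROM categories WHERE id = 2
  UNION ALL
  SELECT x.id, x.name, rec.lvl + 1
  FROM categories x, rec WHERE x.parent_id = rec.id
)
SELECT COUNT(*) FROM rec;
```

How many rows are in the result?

Base: id=2 (Science) at lvl 0.
Iteration 1: rows with parent_id in {2} -> Fiction (id 3, lvl 1).
Iteration 2: rows with parent_id in {3} -> Physics (id 6, lvl 2), Drama (id 7, lvl 2).
Iteration 3: rows with parent_id in {6,7} -> Board (id 9, lvl 3).
Iteration 4: no rows with parent_id in {9}; recursion stops.
Total rows emitted: 5.

5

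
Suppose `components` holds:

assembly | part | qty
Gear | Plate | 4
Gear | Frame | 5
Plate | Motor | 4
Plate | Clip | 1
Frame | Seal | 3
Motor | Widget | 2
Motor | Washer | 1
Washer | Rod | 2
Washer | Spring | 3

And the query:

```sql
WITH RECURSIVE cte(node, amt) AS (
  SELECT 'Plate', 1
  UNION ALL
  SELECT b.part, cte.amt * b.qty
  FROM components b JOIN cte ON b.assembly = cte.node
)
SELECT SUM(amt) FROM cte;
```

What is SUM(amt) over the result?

Base: (Plate, amt=1).
Iteration 1: components of {Plate} -> Clip = 1*1 = 1, Motor = 1*4 = 4.
Iteration 2: components of {Clip,Motor} -> Washer = 4*1 = 4, Widget = 4*2 = 8.
Iteration 3: components of {Washer,Widget} -> Rod = 4*2 = 8, Spring = 4*3 = 12.
Iteration 4: no further components; recursion stops.
SUM(amt) = 1 + 4 + 1 + 8 + 4 + 8 + 12 = 38.

38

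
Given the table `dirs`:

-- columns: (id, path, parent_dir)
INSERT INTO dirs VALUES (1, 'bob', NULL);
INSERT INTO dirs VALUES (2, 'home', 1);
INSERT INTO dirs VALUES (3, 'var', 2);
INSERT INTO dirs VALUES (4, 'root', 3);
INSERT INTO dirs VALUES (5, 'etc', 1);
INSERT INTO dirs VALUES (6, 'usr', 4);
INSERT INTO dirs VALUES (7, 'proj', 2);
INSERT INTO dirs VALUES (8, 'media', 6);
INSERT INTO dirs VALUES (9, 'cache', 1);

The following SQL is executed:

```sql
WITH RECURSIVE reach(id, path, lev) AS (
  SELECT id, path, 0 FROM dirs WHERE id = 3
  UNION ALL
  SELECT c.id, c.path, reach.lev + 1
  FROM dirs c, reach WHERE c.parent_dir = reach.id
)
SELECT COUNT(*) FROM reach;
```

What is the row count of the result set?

Base: id=3 (var) at lev 0.
Iteration 1: rows with parent_dir in {3} -> root (id 4, lev 1).
Iteration 2: rows with parent_dir in {4} -> usr (id 6, lev 2).
Iteration 3: rows with parent_dir in {6} -> media (id 8, lev 3).
Iteration 4: no rows with parent_dir in {8}; recursion stops.
Total rows emitted: 4.

4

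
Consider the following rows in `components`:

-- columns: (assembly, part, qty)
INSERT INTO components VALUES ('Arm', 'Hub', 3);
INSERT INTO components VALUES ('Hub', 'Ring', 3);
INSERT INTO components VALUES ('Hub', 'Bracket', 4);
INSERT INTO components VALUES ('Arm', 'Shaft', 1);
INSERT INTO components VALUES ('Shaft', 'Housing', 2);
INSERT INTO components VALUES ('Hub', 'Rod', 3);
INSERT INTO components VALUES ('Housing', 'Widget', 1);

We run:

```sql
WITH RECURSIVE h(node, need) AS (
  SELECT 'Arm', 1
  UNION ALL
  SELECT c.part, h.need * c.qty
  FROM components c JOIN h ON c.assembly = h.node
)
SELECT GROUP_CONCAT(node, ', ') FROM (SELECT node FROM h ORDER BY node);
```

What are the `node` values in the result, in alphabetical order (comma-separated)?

Arm, Bracket, Housing, Hub, Ring, Rod, Shaft, Widget

Base: (Arm, need=1).
Iteration 1: components of {Arm} -> Hub = 1*3 = 3, Shaft = 1*1 = 1.
Iteration 2: components of {Hub,Shaft} -> Bracket = 3*4 = 12, Housing = 1*2 = 2, Ring = 3*3 = 9, Rod = 3*3 = 9.
Iteration 3: components of {Bracket,Housing,Ring,Rod} -> Widget = 2*1 = 2.
Iteration 4: no further components; recursion stops.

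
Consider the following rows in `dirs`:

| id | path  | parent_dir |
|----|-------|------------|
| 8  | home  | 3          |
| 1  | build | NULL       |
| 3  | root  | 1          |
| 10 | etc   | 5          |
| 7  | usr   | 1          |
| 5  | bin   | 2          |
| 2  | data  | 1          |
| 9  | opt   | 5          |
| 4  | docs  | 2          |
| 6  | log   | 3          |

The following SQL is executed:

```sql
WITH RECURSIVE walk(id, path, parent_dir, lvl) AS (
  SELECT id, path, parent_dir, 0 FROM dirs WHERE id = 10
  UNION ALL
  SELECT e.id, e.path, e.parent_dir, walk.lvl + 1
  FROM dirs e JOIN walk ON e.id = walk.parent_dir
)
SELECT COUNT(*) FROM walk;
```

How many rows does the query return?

Base: id=10 (etc), parent_dir=5, lvl 0.
Iteration 1: join on id=5 -> bin (id 5, parent_dir=2, lvl 1).
Iteration 2: join on id=2 -> data (id 2, parent_dir=1, lvl 2).
Iteration 3: join on id=1 -> build (id 1, parent_dir=NULL, lvl 3).
Iteration 4: parent_dir is NULL; no match; recursion stops.
Total rows emitted: 4.

4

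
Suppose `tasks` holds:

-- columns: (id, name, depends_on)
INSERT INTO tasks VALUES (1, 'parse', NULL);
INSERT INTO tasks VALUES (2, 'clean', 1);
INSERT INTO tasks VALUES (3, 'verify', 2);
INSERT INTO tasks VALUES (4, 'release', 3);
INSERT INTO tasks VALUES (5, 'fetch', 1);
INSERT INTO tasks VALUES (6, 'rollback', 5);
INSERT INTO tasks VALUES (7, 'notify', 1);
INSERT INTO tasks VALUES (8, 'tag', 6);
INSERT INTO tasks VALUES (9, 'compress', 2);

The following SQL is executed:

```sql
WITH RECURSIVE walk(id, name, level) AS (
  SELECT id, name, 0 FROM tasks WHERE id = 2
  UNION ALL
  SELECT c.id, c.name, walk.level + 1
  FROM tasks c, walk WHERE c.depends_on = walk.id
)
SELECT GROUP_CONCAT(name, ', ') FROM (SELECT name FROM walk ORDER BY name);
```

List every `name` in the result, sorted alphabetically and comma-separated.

clean, compress, release, verify

Base: id=2 (clean) at level 0.
Iteration 1: rows with depends_on in {2} -> verify (id 3, level 1), compress (id 9, level 1).
Iteration 2: rows with depends_on in {3,9} -> release (id 4, level 2).
Iteration 3: no rows with depends_on in {4}; recursion stops.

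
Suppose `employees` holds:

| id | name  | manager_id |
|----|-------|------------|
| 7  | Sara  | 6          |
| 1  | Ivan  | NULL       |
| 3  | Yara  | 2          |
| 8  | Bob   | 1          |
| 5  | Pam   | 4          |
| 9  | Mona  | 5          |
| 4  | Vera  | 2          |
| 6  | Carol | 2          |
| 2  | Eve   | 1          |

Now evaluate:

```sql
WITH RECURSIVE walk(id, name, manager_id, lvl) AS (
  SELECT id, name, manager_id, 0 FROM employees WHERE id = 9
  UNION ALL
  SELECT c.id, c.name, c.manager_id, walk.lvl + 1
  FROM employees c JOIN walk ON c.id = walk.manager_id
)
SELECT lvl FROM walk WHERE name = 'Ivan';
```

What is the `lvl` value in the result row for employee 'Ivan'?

Base: id=9 (Mona), manager_id=5, lvl 0.
Iteration 1: join on id=5 -> Pam (id 5, manager_id=4, lvl 1).
Iteration 2: join on id=4 -> Vera (id 4, manager_id=2, lvl 2).
Iteration 3: join on id=2 -> Eve (id 2, manager_id=1, lvl 3).
Iteration 4: join on id=1 -> Ivan (id 1, manager_id=NULL, lvl 4).
Iteration 5: manager_id is NULL; no match; recursion stops.

4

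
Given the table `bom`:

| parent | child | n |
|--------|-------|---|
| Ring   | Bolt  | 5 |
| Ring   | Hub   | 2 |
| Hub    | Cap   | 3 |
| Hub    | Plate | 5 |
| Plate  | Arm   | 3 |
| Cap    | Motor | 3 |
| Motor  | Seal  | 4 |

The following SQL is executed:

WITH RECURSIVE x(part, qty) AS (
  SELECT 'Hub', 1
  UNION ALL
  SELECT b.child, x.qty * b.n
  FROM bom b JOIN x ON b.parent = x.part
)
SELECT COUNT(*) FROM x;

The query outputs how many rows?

Base: (Hub, qty=1).
Iteration 1: components of {Hub} -> Cap = 1*3 = 3, Plate = 1*5 = 5.
Iteration 2: components of {Cap,Plate} -> Arm = 5*3 = 15, Motor = 3*3 = 9.
Iteration 3: components of {Arm,Motor} -> Seal = 9*4 = 36.
Iteration 4: no further components; recursion stops.
Total rows emitted: 6.

6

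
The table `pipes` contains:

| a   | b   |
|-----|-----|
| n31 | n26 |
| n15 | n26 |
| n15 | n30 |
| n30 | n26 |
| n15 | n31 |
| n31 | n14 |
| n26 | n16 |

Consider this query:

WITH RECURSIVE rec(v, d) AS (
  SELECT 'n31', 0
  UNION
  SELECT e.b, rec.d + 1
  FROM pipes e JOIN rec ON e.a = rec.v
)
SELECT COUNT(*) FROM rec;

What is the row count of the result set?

Base: (n31, d=0).
Iteration 1: edges from {n31} -> (n14, d=1), (n26, d=1).
Iteration 2: edges from {n14,n26} -> (n16, d=2).
Iteration 3: no outgoing edges from {n16}; recursion stops.
Total rows emitted: 4.

4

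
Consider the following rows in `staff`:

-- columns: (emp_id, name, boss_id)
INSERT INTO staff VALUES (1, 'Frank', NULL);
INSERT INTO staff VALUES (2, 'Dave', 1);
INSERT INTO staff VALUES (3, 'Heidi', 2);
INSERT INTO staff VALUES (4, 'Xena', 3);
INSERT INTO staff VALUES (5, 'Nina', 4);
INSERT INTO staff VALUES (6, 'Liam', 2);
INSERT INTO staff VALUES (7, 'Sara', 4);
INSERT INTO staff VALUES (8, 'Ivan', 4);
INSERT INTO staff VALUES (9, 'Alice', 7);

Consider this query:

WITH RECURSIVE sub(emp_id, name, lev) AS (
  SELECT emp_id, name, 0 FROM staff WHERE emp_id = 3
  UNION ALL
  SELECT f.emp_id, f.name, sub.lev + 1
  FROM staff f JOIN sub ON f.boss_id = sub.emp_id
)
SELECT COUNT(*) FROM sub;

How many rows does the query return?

6

Base: emp_id=3 (Heidi) at lev 0.
Iteration 1: rows with boss_id in {3} -> Xena (id 4, lev 1).
Iteration 2: rows with boss_id in {4} -> Nina (id 5, lev 2), Sara (id 7, lev 2), Ivan (id 8, lev 2).
Iteration 3: rows with boss_id in {5,7,8} -> Alice (id 9, lev 3).
Iteration 4: no rows with boss_id in {9}; recursion stops.
Total rows emitted: 6.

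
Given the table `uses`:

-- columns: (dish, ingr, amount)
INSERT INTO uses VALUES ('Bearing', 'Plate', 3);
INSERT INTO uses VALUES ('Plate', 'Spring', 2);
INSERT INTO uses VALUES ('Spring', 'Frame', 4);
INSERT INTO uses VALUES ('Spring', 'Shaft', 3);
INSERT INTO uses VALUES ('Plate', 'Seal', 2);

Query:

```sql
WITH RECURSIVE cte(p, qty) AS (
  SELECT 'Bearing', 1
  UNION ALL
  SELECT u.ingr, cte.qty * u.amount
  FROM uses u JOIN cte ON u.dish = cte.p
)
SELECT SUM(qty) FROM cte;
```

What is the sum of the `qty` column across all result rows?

Base: (Bearing, qty=1).
Iteration 1: components of {Bearing} -> Plate = 1*3 = 3.
Iteration 2: components of {Plate} -> Seal = 3*2 = 6, Spring = 3*2 = 6.
Iteration 3: components of {Seal,Spring} -> Frame = 6*4 = 24, Shaft = 6*3 = 18.
Iteration 4: no further components; recursion stops.
SUM(qty) = 1 + 3 + 6 + 6 + 24 + 18 = 58.

58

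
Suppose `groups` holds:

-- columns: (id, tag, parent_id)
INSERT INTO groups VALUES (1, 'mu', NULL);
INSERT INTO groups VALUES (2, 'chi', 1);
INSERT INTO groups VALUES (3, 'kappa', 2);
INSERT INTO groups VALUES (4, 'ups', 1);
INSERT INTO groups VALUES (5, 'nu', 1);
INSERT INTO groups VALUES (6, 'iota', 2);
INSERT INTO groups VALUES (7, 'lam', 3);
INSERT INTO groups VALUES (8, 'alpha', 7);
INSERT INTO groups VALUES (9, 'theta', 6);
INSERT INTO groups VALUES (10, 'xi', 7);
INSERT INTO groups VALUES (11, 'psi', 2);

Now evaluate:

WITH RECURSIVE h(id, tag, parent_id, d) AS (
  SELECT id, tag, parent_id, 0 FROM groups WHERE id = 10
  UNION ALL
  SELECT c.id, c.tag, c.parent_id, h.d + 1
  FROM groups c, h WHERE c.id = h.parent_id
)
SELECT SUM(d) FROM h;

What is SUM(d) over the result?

10

Base: id=10 (xi), parent_id=7, d 0.
Iteration 1: join on id=7 -> lam (id 7, parent_id=3, d 1).
Iteration 2: join on id=3 -> kappa (id 3, parent_id=2, d 2).
Iteration 3: join on id=2 -> chi (id 2, parent_id=1, d 3).
Iteration 4: join on id=1 -> mu (id 1, parent_id=NULL, d 4).
Iteration 5: parent_id is NULL; no match; recursion stops.
SUM(d) = 0 + 1 + 2 + 3 + 4 = 10.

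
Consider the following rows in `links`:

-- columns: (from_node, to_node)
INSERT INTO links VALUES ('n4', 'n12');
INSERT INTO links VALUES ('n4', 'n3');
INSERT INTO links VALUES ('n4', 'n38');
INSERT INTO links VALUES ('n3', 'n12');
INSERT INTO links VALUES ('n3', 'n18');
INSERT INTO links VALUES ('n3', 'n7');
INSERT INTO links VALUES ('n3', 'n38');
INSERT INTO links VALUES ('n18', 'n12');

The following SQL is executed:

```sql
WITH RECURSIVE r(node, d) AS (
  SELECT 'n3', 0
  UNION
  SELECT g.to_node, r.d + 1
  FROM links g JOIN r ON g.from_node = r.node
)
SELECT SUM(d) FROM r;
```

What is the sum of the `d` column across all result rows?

Base: (n3, d=0).
Iteration 1: edges from {n3} -> (n12, d=1), (n18, d=1), (n38, d=1), (n7, d=1).
Iteration 2: edges from {n12,n18,n38,n7} -> (n12, d=2).
Iteration 3: no outgoing edges from {n12}; recursion stops.
SUM(d) = 0 + 1 + 1 + 1 + 1 + 2 = 6.

6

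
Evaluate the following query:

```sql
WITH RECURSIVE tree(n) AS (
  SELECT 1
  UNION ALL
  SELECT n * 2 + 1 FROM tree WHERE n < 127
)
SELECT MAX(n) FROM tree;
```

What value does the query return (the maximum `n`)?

127

Base: n=1.
Iteration 1: 1 < 127 holds -> n = 1 * 2 + 1 = 3.
Iteration 2: 3 < 127 holds -> n = 3 * 2 + 1 = 7.
Iteration 3: 7 < 127 holds -> n = 7 * 2 + 1 = 15.
Iteration 4: 15 < 127 holds -> n = 15 * 2 + 1 = 31.
Iteration 5: 31 < 127 holds -> n = 31 * 2 + 1 = 63.
Iteration 6: 63 < 127 holds -> n = 63 * 2 + 1 = 127.
Iteration 7: 127 < 127 fails; recursion stops.
n values: 1, 3, 7, 15, 31, 63, 127; the maximum is 127.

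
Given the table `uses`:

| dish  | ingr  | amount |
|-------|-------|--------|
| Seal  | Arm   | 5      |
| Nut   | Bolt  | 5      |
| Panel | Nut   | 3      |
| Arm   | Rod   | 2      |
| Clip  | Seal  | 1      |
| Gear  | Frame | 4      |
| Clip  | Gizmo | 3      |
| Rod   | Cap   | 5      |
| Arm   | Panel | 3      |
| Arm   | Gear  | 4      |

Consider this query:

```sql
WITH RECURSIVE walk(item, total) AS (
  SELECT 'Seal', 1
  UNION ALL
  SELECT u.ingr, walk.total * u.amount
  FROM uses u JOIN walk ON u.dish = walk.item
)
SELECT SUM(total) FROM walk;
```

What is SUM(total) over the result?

Base: (Seal, total=1).
Iteration 1: components of {Seal} -> Arm = 1*5 = 5.
Iteration 2: components of {Arm} -> Gear = 5*4 = 20, Panel = 5*3 = 15, Rod = 5*2 = 10.
Iteration 3: components of {Gear,Panel,Rod} -> Cap = 10*5 = 50, Frame = 20*4 = 80, Nut = 15*3 = 45.
Iteration 4: components of {Cap,Frame,Nut} -> Bolt = 45*5 = 225.
Iteration 5: no further components; recursion stops.
SUM(total) = 1 + 5 + 10 + 20 + 15 + 50 + 80 + 45 + 225 = 451.

451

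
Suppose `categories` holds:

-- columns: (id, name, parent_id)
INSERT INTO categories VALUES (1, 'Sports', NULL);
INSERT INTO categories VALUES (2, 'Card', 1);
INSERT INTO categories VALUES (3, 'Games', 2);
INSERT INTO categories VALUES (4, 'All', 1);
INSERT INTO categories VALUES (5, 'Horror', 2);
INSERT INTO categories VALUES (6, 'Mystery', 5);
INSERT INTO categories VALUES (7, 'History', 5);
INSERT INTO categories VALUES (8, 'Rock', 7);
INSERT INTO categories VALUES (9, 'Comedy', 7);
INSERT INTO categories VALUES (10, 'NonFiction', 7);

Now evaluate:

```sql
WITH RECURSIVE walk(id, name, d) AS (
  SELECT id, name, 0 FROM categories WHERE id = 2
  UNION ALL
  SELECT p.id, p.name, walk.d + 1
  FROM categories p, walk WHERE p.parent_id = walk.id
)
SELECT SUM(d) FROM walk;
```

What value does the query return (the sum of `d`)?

15

Base: id=2 (Card) at d 0.
Iteration 1: rows with parent_id in {2} -> Games (id 3, d 1), Horror (id 5, d 1).
Iteration 2: rows with parent_id in {3,5} -> Mystery (id 6, d 2), History (id 7, d 2).
Iteration 3: rows with parent_id in {6,7} -> Rock (id 8, d 3), Comedy (id 9, d 3), NonFiction (id 10, d 3).
Iteration 4: no rows with parent_id in {8,9,10}; recursion stops.
SUM(d) = 0 + 1 + 1 + 2 + 2 + 3 + 3 + 3 = 15.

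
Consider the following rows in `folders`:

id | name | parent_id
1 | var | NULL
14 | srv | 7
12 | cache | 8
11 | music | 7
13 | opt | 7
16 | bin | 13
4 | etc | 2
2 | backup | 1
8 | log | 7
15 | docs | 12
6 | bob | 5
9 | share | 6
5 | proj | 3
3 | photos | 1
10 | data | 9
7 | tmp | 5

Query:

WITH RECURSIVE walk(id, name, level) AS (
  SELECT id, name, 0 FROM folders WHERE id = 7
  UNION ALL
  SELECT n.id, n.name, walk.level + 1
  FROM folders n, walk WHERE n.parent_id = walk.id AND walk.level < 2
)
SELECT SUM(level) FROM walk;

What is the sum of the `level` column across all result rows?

8

Base: id=7 (tmp) at level 0.
Iteration 1: rows with parent_id in {7} -> log (id 8, level 1), music (id 11, level 1), opt (id 13, level 1), srv (id 14, level 1).
Iteration 2: rows with parent_id in {8,11,13,14} -> cache (id 12, level 2), bin (id 16, level 2).
Iteration 3: level < 2 fails for all current rows; recursion stops.
SUM(level) = 0 + 1 + 1 + 1 + 1 + 2 + 2 = 8.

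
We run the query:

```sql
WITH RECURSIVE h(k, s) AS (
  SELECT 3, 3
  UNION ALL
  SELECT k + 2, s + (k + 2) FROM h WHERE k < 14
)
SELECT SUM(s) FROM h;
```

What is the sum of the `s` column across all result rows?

196

Base: k=3, s=3.
Iteration 1: 3 < 14 holds -> k = 3 + 2 = 5, s = 3 + 5 = 8.
Iteration 2: 5 < 14 holds -> k = 5 + 2 = 7, s = 8 + 7 = 15.
Iteration 3: 7 < 14 holds -> k = 7 + 2 = 9, s = 15 + 9 = 24.
Iteration 4: 9 < 14 holds -> k = 9 + 2 = 11, s = 24 + 11 = 35.
Iteration 5: 11 < 14 holds -> k = 11 + 2 = 13, s = 35 + 13 = 48.
Iteration 6: 13 < 14 holds -> k = 13 + 2 = 15, s = 48 + 15 = 63.
Iteration 7: 15 < 14 fails; recursion stops.
SUM(s) = 3 + 8 + 15 + 24 + 35 + 48 + 63 = 196.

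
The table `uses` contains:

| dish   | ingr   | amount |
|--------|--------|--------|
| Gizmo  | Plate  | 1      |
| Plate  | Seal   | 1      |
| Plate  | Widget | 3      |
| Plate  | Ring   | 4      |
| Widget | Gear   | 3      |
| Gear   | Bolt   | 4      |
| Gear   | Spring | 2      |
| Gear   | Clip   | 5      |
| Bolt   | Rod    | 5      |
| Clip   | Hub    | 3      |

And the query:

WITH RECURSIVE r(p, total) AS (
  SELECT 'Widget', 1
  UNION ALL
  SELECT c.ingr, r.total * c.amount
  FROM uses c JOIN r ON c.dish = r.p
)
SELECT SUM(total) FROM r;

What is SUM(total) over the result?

Base: (Widget, total=1).
Iteration 1: components of {Widget} -> Gear = 1*3 = 3.
Iteration 2: components of {Gear} -> Bolt = 3*4 = 12, Clip = 3*5 = 15, Spring = 3*2 = 6.
Iteration 3: components of {Bolt,Clip,Spring} -> Hub = 15*3 = 45, Rod = 12*5 = 60.
Iteration 4: no further components; recursion stops.
SUM(total) = 1 + 3 + 12 + 6 + 15 + 60 + 45 = 142.

142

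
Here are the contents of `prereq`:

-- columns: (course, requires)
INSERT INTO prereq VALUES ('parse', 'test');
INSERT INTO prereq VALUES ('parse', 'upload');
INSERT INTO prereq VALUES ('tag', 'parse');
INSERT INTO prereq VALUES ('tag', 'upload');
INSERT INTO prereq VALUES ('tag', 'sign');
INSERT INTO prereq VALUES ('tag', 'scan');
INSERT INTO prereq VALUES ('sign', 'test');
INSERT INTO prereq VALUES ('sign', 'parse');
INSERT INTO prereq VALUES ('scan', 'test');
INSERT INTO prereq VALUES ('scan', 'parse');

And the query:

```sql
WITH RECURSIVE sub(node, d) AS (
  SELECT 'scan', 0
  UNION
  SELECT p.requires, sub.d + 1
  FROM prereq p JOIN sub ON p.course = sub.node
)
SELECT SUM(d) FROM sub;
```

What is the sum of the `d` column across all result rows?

Base: (scan, d=0).
Iteration 1: edges from {scan} -> (parse, d=1), (test, d=1).
Iteration 2: edges from {parse,test} -> (test, d=2), (upload, d=2).
Iteration 3: no outgoing edges from {test,upload}; recursion stops.
SUM(d) = 0 + 1 + 1 + 2 + 2 = 6.

6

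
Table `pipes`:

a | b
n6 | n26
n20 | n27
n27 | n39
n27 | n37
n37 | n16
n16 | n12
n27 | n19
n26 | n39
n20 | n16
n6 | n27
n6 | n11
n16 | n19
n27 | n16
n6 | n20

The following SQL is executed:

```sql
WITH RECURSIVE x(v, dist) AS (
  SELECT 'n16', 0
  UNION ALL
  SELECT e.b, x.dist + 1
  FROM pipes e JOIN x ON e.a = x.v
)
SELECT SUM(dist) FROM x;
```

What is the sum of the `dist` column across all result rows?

Base: (n16, dist=0).
Iteration 1: edges from {n16} -> (n12, dist=1), (n19, dist=1).
Iteration 2: no outgoing edges from {n12,n19}; recursion stops.
SUM(dist) = 0 + 1 + 1 = 2.

2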